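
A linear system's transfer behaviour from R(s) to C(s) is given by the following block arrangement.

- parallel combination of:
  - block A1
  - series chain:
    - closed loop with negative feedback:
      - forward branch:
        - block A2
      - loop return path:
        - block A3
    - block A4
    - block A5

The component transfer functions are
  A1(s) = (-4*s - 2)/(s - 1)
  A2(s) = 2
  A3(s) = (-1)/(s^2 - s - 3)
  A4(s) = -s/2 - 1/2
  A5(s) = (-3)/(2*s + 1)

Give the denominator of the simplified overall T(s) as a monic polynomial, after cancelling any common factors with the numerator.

The answer is s^4 - 3*s^3/2 - 5*s^2 + 3*s + 5/2.

Reasoning:
[1] collapse the loop (A2 forward, A3 return) gives (2*s^2 - 2*s - 6)/(s^2 - s - 5)
[2] series reduction of [A2/(1+A2*A3)], A4, A5 gives (3*s^3 - 12*s - 9)/(2*s^3 - s^2 - 11*s - 5)
[3] add A1, ([A2/(1+A2*A3)]*A4*A5) (parallel) gives (-5*s^4 - 3*s^3 + 34*s^2 + 45*s + 19)/(2*s^4 - 3*s^3 - 10*s^2 + 6*s + 5)
The result of step 3 is T(s) in lowest terms. Its denominator has leading coefficient 2; dividing the denominator through by 2 makes it monic.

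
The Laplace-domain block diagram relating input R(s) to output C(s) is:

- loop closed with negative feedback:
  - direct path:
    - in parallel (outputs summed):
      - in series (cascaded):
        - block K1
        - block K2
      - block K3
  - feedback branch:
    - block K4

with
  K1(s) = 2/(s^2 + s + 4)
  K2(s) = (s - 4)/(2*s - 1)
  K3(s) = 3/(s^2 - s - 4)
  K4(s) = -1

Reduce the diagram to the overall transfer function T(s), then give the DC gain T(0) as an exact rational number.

Step 1 - combine K1, K2 in series; result (2*s - 8)/(2*s^3 + s^2 + 7*s - 4)
Step 2 - add (K1*K2), K3 (parallel); result (8*s^3 - 7*s^2 + 21*s + 20)/(2*s^5 - s^4 - 2*s^3 - 15*s^2 - 24*s + 16)
Step 3 - apply the feedback formula to ((K1*K2)+K3), K4; result (8*s^3 - 7*s^2 + 21*s + 20)/(2*s^5 - s^4 - 10*s^3 - 8*s^2 - 45*s - 4)
DC gain: substitute s = 0 into T(s) from step 3: T(0) = 20/(-4) = -5.

Final answer: -5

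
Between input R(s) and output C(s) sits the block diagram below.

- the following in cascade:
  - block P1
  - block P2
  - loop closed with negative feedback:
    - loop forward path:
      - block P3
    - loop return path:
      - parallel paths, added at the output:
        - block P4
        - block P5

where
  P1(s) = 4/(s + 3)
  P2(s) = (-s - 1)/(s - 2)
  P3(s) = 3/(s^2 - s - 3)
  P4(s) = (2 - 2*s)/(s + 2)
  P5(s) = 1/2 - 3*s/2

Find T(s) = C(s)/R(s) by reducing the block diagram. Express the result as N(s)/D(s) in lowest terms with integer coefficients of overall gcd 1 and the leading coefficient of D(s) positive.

Answer: (-24*s^2 - 72*s - 48)/(2*s^5 - 5*s^4 - 56*s^3 + 11*s^2 + 228*s - 36)

Working:
(1) parallel reduction of P4, P5: (-3*s^2 - 9*s + 6)/(2*s + 4)
(2) close the feedback loop around P3, (P4+P5): (6*s + 12)/(2*s^3 - 7*s^2 - 37*s + 6)
(3) series reduction of P1, P2, [P3/(1+P3*(P4+P5))]; the result is T(s) itself (integer coefficients, no common factor, positive leading denominator coefficient)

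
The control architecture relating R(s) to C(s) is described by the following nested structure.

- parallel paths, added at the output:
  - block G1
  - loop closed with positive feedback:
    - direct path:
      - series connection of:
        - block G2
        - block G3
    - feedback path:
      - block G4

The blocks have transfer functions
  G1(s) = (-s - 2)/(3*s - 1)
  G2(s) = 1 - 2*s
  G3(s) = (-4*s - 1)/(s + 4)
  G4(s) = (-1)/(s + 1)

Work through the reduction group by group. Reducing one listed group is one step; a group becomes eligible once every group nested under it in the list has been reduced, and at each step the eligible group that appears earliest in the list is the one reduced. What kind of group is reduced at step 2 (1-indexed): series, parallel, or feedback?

The answer is feedback.

Reasoning:
1. reduce the series chain G2, G3
2. close the feedback loop around (G2*G3), G4
3. reduce the parallel group G1, [(G2*G3)/(1-(G2*G3)*G4)]
The group at step 2 is a feedback group.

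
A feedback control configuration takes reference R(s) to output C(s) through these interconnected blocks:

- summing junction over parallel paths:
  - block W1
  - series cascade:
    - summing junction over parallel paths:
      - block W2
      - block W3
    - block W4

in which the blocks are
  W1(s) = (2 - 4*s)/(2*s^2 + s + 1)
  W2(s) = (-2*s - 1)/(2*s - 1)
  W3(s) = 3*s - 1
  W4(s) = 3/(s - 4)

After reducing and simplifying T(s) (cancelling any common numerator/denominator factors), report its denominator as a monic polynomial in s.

Step 1. sum the parallel branches W2, W3, giving (6*s^2 - 7*s)/(2*s - 1)
Step 2. combine (W2+W3), W4 in series, giving (18*s^2 - 21*s)/(2*s^2 - 9*s + 4)
Step 3. add W1, ((W2+W3)*W4) (parallel), giving (36*s^4 - 32*s^3 + 37*s^2 - 55*s + 8)/(4*s^4 - 16*s^3 + s^2 - 5*s + 4)
No further cancellation is possible in the step-3 result, so that is T(s). Its denominator becomes monic after dividing by the leading coefficient 4.

Answer: s^4 - 4*s^3 + s^2/4 - 5*s/4 + 1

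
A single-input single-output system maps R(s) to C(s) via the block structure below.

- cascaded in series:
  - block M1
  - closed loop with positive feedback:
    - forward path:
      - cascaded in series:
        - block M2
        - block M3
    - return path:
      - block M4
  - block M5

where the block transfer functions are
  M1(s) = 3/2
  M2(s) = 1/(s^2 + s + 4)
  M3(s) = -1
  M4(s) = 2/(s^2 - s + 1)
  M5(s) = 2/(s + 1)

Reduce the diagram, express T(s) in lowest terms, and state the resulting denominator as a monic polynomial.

First reduce the diagram to T(s).

Step 1 - series reduction of M2, M3 gives (-1)/(s^2 + s + 4)
Step 2 - collapse the loop ((M2*M3) forward, M4 return) gives (-s^2 + s - 1)/(s^4 + 4*s^2 - 3*s + 6)
Step 3 - cascade M1, [(M2*M3)/(1-(M2*M3)*M4)], M5 gives (-3*s^2 + 3*s - 3)/(s^5 + s^4 + 4*s^3 + s^2 + 3*s + 6)
The result of step 3 is T(s) in lowest terms. Its denominator already has leading coefficient 1, so it is monic as it stands.

Answer: s^5 + s^4 + 4*s^3 + s^2 + 3*s + 6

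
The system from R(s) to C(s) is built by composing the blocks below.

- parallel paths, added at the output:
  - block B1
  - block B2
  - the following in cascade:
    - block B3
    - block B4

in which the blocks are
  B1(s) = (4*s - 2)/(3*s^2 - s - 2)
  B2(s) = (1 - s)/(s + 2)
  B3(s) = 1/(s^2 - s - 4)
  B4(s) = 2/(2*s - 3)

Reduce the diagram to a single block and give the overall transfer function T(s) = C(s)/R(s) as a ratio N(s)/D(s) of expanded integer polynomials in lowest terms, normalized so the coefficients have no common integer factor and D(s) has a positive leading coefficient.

Answer: (-6*s^6 + 31*s^5 - 11*s^4 - 117*s^3 + 101*s^2 + 106*s - 80)/(6*s^6 - 5*s^5 - 48*s^4 + 23*s^3 + 100*s^2 - 28*s - 48)

Working:
Step 1: multiply B3, B4 (series); result 2/(2*s^3 - 5*s^2 - 5*s + 12)
Step 2: parallel reduction of B1, B2, (B3*B4): this yields T(s), and no further normalization is needed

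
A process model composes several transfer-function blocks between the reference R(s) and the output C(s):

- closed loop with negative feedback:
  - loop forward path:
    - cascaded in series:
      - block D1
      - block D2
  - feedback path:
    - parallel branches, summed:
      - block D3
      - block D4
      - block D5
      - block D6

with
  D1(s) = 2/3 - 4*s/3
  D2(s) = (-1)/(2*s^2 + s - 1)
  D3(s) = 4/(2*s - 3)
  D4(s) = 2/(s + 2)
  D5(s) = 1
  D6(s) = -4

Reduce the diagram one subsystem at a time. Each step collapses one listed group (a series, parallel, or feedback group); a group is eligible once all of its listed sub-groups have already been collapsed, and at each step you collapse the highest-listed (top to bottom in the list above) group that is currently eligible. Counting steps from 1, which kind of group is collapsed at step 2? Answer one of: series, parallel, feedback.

The answer is parallel.

Reasoning:
[1] cascade D1, D2
[2] reduce the parallel group D3, D4, D5, D6
[3] close the feedback loop around (D1*D2), (D3+D4+D5+D6)
Step 2: parallel.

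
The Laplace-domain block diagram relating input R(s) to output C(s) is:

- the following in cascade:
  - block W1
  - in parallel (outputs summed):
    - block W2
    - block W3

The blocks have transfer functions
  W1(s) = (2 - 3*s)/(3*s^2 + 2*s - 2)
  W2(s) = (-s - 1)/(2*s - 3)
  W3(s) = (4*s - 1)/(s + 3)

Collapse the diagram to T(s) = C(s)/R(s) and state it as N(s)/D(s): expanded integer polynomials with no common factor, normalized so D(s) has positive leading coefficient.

First reduce the diagram to T(s).

[1] sum the parallel branches W2, W3 = (7*s^2 - 18*s)/(2*s^2 + 3*s - 9)
[2] multiply W1, (W2+W3) (series): this yields T(s), and no further normalization is needed

Answer: (-21*s^3 + 68*s^2 - 36*s)/(6*s^4 + 13*s^3 - 25*s^2 - 24*s + 18)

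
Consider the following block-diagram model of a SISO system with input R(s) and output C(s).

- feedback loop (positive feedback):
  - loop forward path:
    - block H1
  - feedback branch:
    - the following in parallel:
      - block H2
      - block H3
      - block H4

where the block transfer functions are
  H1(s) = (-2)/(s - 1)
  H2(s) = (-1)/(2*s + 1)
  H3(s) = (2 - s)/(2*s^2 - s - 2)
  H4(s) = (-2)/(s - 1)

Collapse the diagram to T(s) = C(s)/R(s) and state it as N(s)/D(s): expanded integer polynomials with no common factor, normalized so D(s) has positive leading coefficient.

Step 1: add H2, H3, H4 (parallel): (-12*s^3 + 8*s^2 + 10*s)/(4*s^4 - 4*s^3 - 5*s^2 + 3*s + 2)
Step 2: reduce the feedback loop with forward H1 and return (H2+H3+H4) - this is the overall T(s), already in the required normalized form

Therefore the answer is (-8*s^4 + 8*s^3 + 10*s^2 - 6*s - 4)/(4*s^5 - 8*s^4 - 25*s^3 + 24*s^2 + 19*s - 2).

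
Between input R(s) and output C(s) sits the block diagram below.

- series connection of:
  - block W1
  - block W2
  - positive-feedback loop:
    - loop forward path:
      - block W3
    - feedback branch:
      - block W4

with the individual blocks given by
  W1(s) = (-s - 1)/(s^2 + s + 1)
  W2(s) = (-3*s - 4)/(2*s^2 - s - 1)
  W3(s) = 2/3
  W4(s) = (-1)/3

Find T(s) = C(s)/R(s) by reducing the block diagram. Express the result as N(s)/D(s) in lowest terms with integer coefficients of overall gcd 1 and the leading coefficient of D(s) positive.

Reducing step by step:

Step 1 - collapse the loop (W3 forward, W4 return), giving 6/11
Step 2 - multiply W1, W2, [W3/(1-W3*W4)] (series): this yields T(s), and no further normalization is needed

Answer: (18*s^2 + 42*s + 24)/(22*s^4 + 11*s^3 - 22*s - 11)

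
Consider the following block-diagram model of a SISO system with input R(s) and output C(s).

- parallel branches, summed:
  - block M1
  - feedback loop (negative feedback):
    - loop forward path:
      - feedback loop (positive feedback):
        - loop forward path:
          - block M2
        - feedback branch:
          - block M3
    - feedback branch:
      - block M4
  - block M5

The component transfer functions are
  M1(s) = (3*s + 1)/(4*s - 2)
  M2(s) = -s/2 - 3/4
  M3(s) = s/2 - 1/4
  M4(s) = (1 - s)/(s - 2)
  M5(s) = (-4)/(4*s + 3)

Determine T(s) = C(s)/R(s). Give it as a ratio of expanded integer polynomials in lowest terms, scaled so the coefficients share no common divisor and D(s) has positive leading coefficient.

Step 1. collapse the loop (M2 forward, M3 return), giving (-8*s - 12)/(4*s^2 + 4*s + 13)
Step 2. feedback reduction of [M2/(1-M2*M3)], M4, giving (-8*s^2 + 4*s + 24)/(4*s^3 + 4*s^2 + 9*s - 38)
Step 3. sum the parallel branches M1, [[M2/(1-M2*M3)]/(1+[M2/(1-M2*M3)]*M4)], M5, which is the overall transfer function T(s) = C(s)/R(s) in lowest terms

Therefore the answer is (48*s^5 - 92*s^4 + 172*s^3 + 9*s^2 + 285*s - 562)/(64*s^5 + 80*s^4 + 136*s^3 - 596*s^2 - 206*s + 228).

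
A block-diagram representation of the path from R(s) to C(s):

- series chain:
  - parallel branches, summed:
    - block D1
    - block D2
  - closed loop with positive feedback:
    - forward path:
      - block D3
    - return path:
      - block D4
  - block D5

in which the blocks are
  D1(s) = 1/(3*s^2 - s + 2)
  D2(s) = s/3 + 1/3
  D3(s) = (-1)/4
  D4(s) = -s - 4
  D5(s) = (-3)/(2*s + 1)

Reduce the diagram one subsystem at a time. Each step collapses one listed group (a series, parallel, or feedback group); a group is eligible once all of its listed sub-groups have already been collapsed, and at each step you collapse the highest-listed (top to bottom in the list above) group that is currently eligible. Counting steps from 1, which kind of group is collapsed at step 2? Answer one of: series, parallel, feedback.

Step 1 - reduce the parallel group D1, D2
Step 2 - feedback reduction of D3, D4
Step 3 - reduce the series chain (D1+D2), [D3/(1-D3*D4)], D5
At step 2 the group reduced is feedback.

Answer: feedback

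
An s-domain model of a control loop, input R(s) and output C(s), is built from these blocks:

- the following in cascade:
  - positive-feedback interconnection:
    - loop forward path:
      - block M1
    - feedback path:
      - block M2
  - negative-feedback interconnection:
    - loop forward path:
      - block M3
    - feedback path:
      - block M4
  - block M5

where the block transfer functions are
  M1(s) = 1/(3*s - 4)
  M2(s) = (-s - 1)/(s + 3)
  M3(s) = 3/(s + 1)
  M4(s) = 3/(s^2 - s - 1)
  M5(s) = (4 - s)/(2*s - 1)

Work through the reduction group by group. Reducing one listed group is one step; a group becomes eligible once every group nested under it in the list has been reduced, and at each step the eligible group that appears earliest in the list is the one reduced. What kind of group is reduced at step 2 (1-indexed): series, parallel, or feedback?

The answer is feedback.

Reasoning:
Step 1. collapse the loop (M1 forward, M2 return)
Step 2. collapse the loop (M3 forward, M4 return)
Step 3. reduce the series chain [M1/(1-M1*M2)], [M3/(1+M3*M4)], M5
At step 2 the group reduced is feedback.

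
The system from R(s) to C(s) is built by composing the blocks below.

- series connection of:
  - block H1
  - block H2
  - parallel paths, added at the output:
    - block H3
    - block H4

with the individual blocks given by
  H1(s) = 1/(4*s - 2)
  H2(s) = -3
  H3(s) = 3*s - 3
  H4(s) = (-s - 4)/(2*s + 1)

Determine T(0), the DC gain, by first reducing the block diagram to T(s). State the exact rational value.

1. parallel reduction of H3, H4, giving (6*s^2 - 4*s - 7)/(2*s + 1)
2. cascade H1, H2, (H3+H4), giving (-18*s^2 + 12*s + 21)/(8*s^2 - 2)
DC gain: substitute s = 0 into T(s) from step 2: T(0) = 21/(-2) = -21/2.

Hence the answer: -21/2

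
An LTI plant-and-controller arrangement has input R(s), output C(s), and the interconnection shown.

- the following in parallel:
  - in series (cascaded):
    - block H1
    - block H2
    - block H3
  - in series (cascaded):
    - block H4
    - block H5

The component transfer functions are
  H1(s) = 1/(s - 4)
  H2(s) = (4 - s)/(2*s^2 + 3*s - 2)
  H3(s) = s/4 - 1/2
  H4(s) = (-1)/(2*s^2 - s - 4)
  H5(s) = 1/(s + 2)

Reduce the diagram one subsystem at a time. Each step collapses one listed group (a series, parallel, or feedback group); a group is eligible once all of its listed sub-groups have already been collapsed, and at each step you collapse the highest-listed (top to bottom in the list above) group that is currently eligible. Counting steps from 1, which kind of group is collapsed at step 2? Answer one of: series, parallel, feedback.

The answer is series.

Reasoning:
Step 1 - multiply H1, H2, H3 (series)
Step 2 - reduce the series chain H4, H5
Step 3 - parallel reduction of (H1*H2*H3), (H4*H5)
At step 2 the group reduced is series.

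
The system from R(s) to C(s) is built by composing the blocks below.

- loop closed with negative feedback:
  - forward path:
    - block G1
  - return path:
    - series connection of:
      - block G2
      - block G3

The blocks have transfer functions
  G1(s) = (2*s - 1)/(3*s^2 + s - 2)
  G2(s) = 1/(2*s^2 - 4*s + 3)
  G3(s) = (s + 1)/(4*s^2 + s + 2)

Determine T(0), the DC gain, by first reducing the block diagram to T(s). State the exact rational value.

(1) cascade G2, G3, giving (s + 1)/(8*s^4 - 14*s^3 + 12*s^2 - 5*s + 6)
(2) collapse the loop (G1 forward, (G2*G3) return), giving (16*s^5 - 36*s^4 + 38*s^3 - 22*s^2 + 17*s - 6)/(24*s^6 - 34*s^5 + 6*s^4 + 25*s^3 - 9*s^2 + 17*s - 13)
Evaluating the step-2 result (the overall T(s)) at s = 0 gives T(0) = -6/(-13) = 6/13.

Hence the answer: 6/13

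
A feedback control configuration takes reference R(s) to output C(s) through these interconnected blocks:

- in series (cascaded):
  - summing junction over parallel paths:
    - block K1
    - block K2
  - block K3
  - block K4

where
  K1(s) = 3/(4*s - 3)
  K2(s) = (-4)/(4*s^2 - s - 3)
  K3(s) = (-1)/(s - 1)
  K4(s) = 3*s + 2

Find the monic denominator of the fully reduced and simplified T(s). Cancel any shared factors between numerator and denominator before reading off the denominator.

The answer is s^4 - 2*s^3 + 7*s^2/16 + 9*s/8 - 9/16.

Reasoning:
Step 1: combine K1, K2 in parallel; result (12*s^2 - 19*s + 3)/(16*s^3 - 16*s^2 - 9*s + 9)
Step 2: reduce the series chain (K1+K2), K3, K4; result (-36*s^3 + 33*s^2 + 29*s - 6)/(16*s^4 - 32*s^3 + 7*s^2 + 18*s - 9)
The result of step 2 is T(s) in lowest terms. Its denominator has leading coefficient 16; dividing the denominator through by 16 makes it monic.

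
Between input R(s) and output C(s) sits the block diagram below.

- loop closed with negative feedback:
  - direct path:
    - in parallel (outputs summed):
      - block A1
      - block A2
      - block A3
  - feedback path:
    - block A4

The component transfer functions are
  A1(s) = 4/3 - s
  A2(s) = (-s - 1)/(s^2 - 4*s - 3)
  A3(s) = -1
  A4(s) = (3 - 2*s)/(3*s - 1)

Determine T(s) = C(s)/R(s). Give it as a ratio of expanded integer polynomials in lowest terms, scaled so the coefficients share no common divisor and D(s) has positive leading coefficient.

First reduce the diagram to T(s).

(1) combine A1, A2, A3 in parallel: (-3*s^3 + 13*s^2 + 2*s - 6)/(3*s^2 - 12*s - 9)
(2) apply the feedback formula to (A1+A2+A3), A4; the result is T(s) itself (integer coefficients, no common factor, positive leading denominator coefficient)

Answer: (-9*s^4 + 42*s^3 - 7*s^2 - 20*s + 6)/(6*s^4 - 26*s^3 - 4*s^2 + 3*s - 9)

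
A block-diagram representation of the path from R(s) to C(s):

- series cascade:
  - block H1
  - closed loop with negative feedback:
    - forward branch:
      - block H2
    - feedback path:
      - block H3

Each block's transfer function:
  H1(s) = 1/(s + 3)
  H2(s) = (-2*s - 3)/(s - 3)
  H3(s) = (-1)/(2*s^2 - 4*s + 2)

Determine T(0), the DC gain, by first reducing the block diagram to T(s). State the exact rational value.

Step 1. reduce the feedback loop with forward H2 and return H3 -> (-4*s^3 + 2*s^2 + 8*s - 6)/(2*s^3 - 10*s^2 + 16*s - 3)
Step 2. series reduction of H1, [H2/(1+H2*H3)] -> (-4*s^3 + 2*s^2 + 8*s - 6)/(2*s^4 - 4*s^3 - 14*s^2 + 45*s - 9)
That last expression is T(s); at s = 0 only the constant terms survive, so T(0) = -6/(-9) = 2/3.

Hence the answer: 2/3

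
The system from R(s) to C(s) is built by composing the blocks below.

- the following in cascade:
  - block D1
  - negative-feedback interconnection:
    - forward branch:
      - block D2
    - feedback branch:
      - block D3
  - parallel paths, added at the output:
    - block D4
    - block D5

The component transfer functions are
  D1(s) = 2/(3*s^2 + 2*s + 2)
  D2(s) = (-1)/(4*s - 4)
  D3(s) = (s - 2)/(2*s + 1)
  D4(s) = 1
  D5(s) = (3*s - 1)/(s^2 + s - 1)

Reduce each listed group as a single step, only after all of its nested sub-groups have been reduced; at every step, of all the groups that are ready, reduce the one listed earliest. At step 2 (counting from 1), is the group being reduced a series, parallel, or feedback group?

The answer is parallel.

Reasoning:
Step 1: collapse the loop (D2 forward, D3 return)
Step 2: reduce the parallel group D4, D5
Step 3: combine D1, [D2/(1+D2*D3)], (D4+D5) in series
The group at step 2 is a parallel group.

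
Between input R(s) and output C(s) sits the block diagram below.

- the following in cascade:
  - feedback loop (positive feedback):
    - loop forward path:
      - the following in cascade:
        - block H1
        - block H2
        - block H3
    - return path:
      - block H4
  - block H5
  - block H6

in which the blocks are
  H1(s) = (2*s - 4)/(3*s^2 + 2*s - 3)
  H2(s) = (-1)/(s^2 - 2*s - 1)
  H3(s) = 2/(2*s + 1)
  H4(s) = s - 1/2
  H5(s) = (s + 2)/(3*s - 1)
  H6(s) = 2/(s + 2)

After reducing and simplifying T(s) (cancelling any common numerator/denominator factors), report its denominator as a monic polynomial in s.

First reduce the diagram to T(s).

[1] multiply H1, H2, H3 (series), giving (8 - 4*s)/(6*s^5 - 5*s^4 - 24*s^3 - 2*s^2 + 10*s + 3)
[2] apply the feedback formula to (H1*H2*H3), H4, giving (8 - 4*s)/(6*s^5 - 5*s^4 - 24*s^3 + 2*s^2 + 7)
[3] reduce the series chain [(H1*H2*H3)/(1-(H1*H2*H3)*H4)], H5, H6, giving (16 - 8*s)/(18*s^6 - 21*s^5 - 67*s^4 + 30*s^3 - 2*s^2 + 21*s - 7)
No further cancellation is possible in the step-3 result, so that is T(s). Its denominator becomes monic after dividing by the leading coefficient 18.

Answer: s^6 - 7*s^5/6 - 67*s^4/18 + 5*s^3/3 - s^2/9 + 7*s/6 - 7/18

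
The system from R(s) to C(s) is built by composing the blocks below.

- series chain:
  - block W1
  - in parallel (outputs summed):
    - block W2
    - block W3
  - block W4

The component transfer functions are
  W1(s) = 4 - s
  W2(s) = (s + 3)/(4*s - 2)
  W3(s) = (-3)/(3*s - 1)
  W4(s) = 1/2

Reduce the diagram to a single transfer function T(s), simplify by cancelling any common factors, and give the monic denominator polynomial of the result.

Reducing step by step:

Step 1. combine W2, W3 in parallel = (3*s^2 - 4*s + 3)/(12*s^2 - 10*s + 2)
Step 2. cascade W1, (W2+W3), W4 = (-3*s^3 + 16*s^2 - 19*s + 12)/(24*s^2 - 20*s + 4)
Step 2 gives the fully reduced T(s), with no common factor left to cancel. The denominator's leading coefficient is 24, so divide each of its coefficients by 24 to get the monic form.

Answer: s^2 - 5*s/6 + 1/6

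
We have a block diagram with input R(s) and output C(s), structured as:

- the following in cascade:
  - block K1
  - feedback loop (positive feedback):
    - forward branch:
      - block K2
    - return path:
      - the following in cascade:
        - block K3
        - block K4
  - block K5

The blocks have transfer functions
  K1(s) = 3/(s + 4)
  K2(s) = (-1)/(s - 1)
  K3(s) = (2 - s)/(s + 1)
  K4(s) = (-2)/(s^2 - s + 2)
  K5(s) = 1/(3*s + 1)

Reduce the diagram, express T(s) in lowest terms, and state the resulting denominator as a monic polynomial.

The answer is s^6 + 10*s^5/3 - 2*s^4 + 6*s^3 + 25*s^2/3 - 22*s - 8.

Reasoning:
Step 1 - series reduction of K3, K4, giving (2*s - 4)/(s^3 + s + 2)
Step 2 - collapse the loop (K2 forward, (K3*K4) return), giving (-s^3 - s - 2)/(s^4 - s^3 + s^2 + 3*s - 6)
Step 3 - reduce the series chain K1, [K2/(1-K2*(K3*K4))], K5, giving (-3*s^3 - 3*s - 6)/(3*s^6 + 10*s^5 - 6*s^4 + 18*s^3 + 25*s^2 - 66*s - 24)
No further cancellation is possible in the step-3 result, so that is T(s). Its denominator becomes monic after dividing by the leading coefficient 3.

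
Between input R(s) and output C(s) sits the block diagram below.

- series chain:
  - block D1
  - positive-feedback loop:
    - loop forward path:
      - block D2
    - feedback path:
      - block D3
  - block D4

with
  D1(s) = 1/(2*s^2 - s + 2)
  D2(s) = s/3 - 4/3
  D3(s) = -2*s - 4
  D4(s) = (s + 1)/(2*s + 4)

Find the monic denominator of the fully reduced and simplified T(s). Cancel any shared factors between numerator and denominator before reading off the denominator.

First reduce the diagram to T(s).

Step 1. apply the feedback formula to D2, D3: (s - 4)/(2*s^2 - 4*s - 13)
Step 2. combine D1, [D2/(1-D2*D3)], D4 in series: (s^2 - 3*s - 4)/(8*s^5 - 4*s^4 - 76*s^3 - 62*s^2 - 32*s - 104)
Step 2 gives the fully reduced T(s), with no common factor left to cancel. The denominator's leading coefficient is 8, so divide each of its coefficients by 8 to get the monic form.

Answer: s^5 - s^4/2 - 19*s^3/2 - 31*s^2/4 - 4*s - 13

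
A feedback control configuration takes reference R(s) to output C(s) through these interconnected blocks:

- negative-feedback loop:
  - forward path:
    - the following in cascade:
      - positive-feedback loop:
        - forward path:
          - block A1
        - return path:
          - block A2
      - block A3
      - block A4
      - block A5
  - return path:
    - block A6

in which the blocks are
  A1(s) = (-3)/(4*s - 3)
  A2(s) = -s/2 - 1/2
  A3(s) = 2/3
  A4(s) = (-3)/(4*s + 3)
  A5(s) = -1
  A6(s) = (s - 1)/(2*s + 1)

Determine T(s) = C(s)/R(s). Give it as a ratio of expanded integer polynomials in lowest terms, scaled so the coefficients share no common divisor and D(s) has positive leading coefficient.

[1] reduce the feedback loop with forward A1 and return A2 = (-6)/(5*s - 9)
[2] series reduction of [A1/(1-A1*A2)], A3, A4, A5 = (-12)/(20*s^2 - 21*s - 27)
[3] apply the feedback formula to ([A1/(1-A1*A2)]*A3*A4*A5), A6: this yields T(s), and no further normalization is needed

Hence the answer: (-24*s - 12)/(40*s^3 - 22*s^2 - 87*s - 15)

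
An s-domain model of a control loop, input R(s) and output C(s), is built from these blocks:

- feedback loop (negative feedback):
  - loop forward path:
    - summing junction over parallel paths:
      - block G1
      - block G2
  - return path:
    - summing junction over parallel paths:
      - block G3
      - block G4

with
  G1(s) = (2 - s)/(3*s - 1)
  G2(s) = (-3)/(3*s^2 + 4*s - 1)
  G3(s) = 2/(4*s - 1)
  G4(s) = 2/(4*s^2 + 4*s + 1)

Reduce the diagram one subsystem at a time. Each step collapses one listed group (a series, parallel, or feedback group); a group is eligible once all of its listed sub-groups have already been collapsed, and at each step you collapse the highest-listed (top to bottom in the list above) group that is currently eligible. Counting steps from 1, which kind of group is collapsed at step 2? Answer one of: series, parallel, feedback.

(1) parallel reduction of G1, G2
(2) add G3, G4 (parallel)
(3) collapse the loop ((G1+G2) forward, (G3+G4) return)
So the answer for step 2 is parallel.

Therefore the answer is parallel.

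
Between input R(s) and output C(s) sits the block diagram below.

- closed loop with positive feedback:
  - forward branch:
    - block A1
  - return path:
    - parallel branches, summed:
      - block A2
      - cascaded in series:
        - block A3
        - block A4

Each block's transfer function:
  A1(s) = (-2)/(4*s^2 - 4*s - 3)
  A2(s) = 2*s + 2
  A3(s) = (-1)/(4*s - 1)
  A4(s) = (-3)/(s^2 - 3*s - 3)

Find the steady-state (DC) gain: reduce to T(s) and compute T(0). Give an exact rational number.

Reducing step by step:

1. series reduction of A3, A4, giving 3/(4*s^3 - 13*s^2 - 9*s + 3)
2. parallel reduction of A2, (A3*A4), giving (8*s^4 - 18*s^3 - 44*s^2 - 12*s + 9)/(4*s^3 - 13*s^2 - 9*s + 3)
3. close the feedback loop around A1, (A2+(A3*A4)), giving (-8*s^3 + 26*s^2 + 18*s - 6)/(16*s^5 - 52*s^4 - 32*s^3 - s^2 - 9*s + 9)
The step-3 result is T(s). Setting s = 0: T(0) = -6/9 = -2/3.

Answer: -2/3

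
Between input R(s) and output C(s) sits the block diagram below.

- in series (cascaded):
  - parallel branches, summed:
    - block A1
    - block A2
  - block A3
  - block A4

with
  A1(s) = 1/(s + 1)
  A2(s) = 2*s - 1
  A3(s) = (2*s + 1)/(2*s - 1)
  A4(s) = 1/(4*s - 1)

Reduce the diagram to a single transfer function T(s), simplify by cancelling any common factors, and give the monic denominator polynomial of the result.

Reducing step by step:

Step 1: reduce the parallel group A1, A2 gives (2*s^2 + s)/(s + 1)
Step 2: cascade (A1+A2), A3, A4 gives (4*s^3 + 4*s^2 + s)/(8*s^3 + 2*s^2 - 5*s + 1)
No further cancellation is possible in the step-2 result, so that is T(s). Its denominator becomes monic after dividing by the leading coefficient 8.

Answer: s^3 + s^2/4 - 5*s/8 + 1/8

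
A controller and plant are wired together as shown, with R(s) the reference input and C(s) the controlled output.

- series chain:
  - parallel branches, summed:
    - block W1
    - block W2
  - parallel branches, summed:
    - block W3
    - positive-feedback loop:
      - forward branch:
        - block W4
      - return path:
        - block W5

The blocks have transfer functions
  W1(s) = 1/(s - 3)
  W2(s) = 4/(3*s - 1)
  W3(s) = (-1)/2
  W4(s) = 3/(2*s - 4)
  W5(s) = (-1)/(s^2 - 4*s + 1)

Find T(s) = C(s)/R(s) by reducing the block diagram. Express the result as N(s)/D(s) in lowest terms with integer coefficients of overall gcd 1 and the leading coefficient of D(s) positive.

(1) parallel reduction of W1, W2, giving (7*s - 13)/(3*s^2 - 10*s + 3)
(2) apply the feedback formula to W4, W5, giving (3*s^2 - 12*s + 3)/(2*s^3 - 12*s^2 + 18*s - 1)
(3) parallel reduction of W3, [W4/(1-W4*W5)], giving (-2*s^3 + 18*s^2 - 42*s + 7)/(4*s^3 - 24*s^2 + 36*s - 2)
(4) combine (W1+W2), (W3+[W4/(1-W4*W5)]) in series, giving the overall T(s)

Final answer: (-14*s^4 + 152*s^3 - 528*s^2 + 595*s - 91)/(12*s^5 - 112*s^4 + 360*s^3 - 438*s^2 + 128*s - 6)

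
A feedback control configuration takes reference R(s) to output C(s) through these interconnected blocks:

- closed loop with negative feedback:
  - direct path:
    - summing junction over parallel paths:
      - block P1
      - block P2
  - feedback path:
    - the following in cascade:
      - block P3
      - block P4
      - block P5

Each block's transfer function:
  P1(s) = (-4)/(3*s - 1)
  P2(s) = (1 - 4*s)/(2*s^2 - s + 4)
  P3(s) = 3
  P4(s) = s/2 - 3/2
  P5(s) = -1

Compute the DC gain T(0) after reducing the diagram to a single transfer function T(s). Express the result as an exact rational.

Step 1 - parallel reduction of P1, P2 gives (-20*s^2 + 11*s - 17)/(6*s^3 - 5*s^2 + 13*s - 4)
Step 2 - multiply P3, P4, P5 (series) gives 9/2 - 3*s/2
Step 3 - reduce the feedback loop with forward (P1+P2) and return (P3*P4*P5) gives (-40*s^2 + 22*s - 34)/(72*s^3 - 223*s^2 + 176*s - 161)
That last expression is T(s); at s = 0 only the constant terms survive, so T(0) = -34/(-161) = 34/161.

Hence the answer: 34/161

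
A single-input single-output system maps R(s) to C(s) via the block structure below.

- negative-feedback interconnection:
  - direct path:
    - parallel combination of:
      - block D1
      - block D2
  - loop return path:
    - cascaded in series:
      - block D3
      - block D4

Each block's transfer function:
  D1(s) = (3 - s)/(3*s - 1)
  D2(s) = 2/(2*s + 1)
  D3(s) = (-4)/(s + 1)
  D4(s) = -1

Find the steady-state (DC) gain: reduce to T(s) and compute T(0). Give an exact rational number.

The answer is 1/3.

Reasoning:
Step 1: reduce the parallel group D1, D2: (-2*s^2 + 11*s + 1)/(6*s^2 + s - 1)
Step 2: series reduction of D3, D4: 4/(s + 1)
Step 3: collapse the loop ((D1+D2) forward, (D3*D4) return): (-2*s^3 + 9*s^2 + 12*s + 1)/(6*s^3 - s^2 + 44*s + 3)
Evaluating the step-3 result (the overall T(s)) at s = 0 gives T(0) = 1/3.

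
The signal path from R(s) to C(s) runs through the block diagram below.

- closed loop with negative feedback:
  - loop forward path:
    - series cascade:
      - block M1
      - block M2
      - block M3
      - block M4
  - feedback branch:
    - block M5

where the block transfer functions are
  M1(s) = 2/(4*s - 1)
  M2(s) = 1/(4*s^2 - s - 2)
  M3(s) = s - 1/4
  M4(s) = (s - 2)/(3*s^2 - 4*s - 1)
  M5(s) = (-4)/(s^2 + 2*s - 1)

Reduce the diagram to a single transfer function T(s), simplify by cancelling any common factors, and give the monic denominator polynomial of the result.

Step 1: reduce the series chain M1, M2, M3, M4 = (s - 2)/(24*s^4 - 38*s^3 - 12*s^2 + 18*s + 4)
Step 2: collapse the loop ((M1*M2*M3*M4) forward, M5 return) = (s^3 - 5*s + 2)/(24*s^6 + 10*s^5 - 112*s^4 + 32*s^3 + 52*s^2 - 14*s + 4)
T(s) is the step-2 result (common factors already cancelled). Leading coefficient of the denominator: 24. Divide through by 24 for the monic polynomial.

Final answer: s^6 + 5*s^5/12 - 14*s^4/3 + 4*s^3/3 + 13*s^2/6 - 7*s/12 + 1/6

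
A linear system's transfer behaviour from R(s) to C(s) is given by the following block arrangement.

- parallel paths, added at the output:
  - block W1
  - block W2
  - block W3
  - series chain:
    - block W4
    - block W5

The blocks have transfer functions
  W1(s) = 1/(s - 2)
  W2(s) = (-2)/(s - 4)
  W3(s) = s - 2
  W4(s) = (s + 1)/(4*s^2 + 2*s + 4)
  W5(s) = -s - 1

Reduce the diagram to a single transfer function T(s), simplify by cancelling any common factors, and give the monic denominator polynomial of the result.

Reducing step by step:

1. series reduction of W4, W5 = (-s^2 - 2*s - 1)/(4*s^2 + 2*s + 4)
2. sum the parallel branches W1, W2, W3, (W4*W5) = (4*s^5 - 31*s^4 + 68*s^3 - 55*s^2 + 34*s - 72)/(4*s^4 - 22*s^3 + 24*s^2 - 8*s + 32)
That last expression is T(s), already simplified. Scaling its denominator by 1/4 (the reciprocal of the leading coefficient) yields the monic denominator.

Answer: s^4 - 11*s^3/2 + 6*s^2 - 2*s + 8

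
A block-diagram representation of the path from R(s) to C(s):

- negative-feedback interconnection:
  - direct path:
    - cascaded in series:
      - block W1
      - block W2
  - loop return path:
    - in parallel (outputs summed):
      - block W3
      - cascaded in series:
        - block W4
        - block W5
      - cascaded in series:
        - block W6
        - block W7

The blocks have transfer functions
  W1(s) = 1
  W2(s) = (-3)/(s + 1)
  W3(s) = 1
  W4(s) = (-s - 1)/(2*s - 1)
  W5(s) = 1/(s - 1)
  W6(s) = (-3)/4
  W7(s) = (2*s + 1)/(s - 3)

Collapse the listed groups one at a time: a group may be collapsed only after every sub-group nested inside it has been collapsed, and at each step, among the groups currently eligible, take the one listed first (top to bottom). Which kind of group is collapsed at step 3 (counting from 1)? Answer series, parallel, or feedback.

Reducing step by step:

Step 1: multiply W1, W2 (series)
Step 2: reduce the series chain W4, W5
Step 3: reduce the series chain W6, W7
Step 4: reduce the parallel group W3, (W4*W5), (W6*W7)
Step 5: collapse the loop ((W1*W2) forward, (W3+(W4*W5)+(W6*W7)) return)
Step 3 collapses a series group.

Answer: series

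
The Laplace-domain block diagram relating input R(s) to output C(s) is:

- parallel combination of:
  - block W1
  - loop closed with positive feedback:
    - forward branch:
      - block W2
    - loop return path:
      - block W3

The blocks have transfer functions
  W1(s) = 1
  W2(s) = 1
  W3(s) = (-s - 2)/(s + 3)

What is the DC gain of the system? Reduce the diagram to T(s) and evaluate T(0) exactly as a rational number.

First reduce the diagram to T(s).

Step 1. close the feedback loop around W2, W3; result (s + 3)/(2*s + 5)
Step 2. add W1, [W2/(1-W2*W3)] (parallel); result (3*s + 8)/(2*s + 5)
DC gain: substitute s = 0 into T(s) from step 2: T(0) = 8/5.

Answer: 8/5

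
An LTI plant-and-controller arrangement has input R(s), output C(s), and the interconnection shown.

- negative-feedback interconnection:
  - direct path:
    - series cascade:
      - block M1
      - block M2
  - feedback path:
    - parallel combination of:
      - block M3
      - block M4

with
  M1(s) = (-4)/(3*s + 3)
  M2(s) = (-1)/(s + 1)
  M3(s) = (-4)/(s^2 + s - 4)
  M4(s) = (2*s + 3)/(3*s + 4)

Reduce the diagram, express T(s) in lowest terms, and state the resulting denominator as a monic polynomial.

Answer: s^5 + 13*s^4/3 + 35*s^3/9 - 55*s^2/9 - 188*s/9 - 160/9

Working:
1. cascade M1, M2, giving 4/(3*s^2 + 6*s + 3)
2. add M3, M4 (parallel), giving (2*s^3 + 5*s^2 - 17*s - 28)/(3*s^3 + 7*s^2 - 8*s - 16)
3. close the feedback loop around (M1*M2), (M3+M4), giving (12*s^3 + 28*s^2 - 32*s - 64)/(9*s^5 + 39*s^4 + 35*s^3 - 55*s^2 - 188*s - 160)
Step 3 gives the fully reduced T(s), with no common factor left to cancel. The denominator's leading coefficient is 9, so divide each of its coefficients by 9 to get the monic form.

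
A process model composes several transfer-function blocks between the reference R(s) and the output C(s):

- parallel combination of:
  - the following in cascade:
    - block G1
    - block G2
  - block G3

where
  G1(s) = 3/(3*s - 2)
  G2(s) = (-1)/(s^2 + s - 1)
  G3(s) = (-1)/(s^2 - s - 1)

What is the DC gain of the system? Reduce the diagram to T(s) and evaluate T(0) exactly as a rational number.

Reducing step by step:

[1] cascade G1, G2 gives (-3)/(3*s^3 + s^2 - 5*s + 2)
[2] sum the parallel branches (G1*G2), G3 gives (-3*s^3 - 4*s^2 + 8*s + 1)/(3*s^5 - 2*s^4 - 9*s^3 + 6*s^2 + 3*s - 2)
That last expression is T(s); at s = 0 only the constant terms survive, so T(0) = 1/(-2) = -1/2.

Answer: -1/2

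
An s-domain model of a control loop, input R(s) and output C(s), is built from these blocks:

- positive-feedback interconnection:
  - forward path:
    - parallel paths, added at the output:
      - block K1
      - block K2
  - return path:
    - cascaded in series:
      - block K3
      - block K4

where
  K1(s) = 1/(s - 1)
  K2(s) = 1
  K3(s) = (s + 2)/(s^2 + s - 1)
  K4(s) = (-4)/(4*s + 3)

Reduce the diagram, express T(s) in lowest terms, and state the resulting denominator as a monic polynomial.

The answer is s^4 + 3*s^3/4 - s^2 + 3*s/2 + 3/4.

Reasoning:
(1) parallel reduction of K1, K2 -> s/(s - 1)
(2) multiply K3, K4 (series) -> (-4*s - 8)/(4*s^3 + 7*s^2 - s - 3)
(3) close the feedback loop around (K1+K2), (K3*K4) -> (4*s^4 + 7*s^3 - s^2 - 3*s)/(4*s^4 + 3*s^3 - 4*s^2 + 6*s + 3)
Step 3 gives the fully reduced T(s), with no common factor left to cancel. The denominator's leading coefficient is 4, so divide each of its coefficients by 4 to get the monic form.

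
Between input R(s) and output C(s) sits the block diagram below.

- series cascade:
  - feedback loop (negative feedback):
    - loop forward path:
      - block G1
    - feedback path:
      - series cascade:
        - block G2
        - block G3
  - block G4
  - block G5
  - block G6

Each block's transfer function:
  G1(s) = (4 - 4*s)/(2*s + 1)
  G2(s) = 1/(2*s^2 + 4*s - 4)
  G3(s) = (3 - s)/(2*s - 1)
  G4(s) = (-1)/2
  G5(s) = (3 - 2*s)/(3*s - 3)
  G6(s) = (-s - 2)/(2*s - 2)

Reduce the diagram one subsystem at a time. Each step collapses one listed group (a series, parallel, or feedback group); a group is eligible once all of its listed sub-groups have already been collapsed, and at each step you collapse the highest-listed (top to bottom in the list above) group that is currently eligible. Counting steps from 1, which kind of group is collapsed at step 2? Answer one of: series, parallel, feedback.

(1) combine G2, G3 in series
(2) apply the feedback formula to G1, (G2*G3)
(3) series reduction of [G1/(1+G1*(G2*G3))], G4, G5, G6
At step 2 the group reduced is feedback.

Hence the answer: feedback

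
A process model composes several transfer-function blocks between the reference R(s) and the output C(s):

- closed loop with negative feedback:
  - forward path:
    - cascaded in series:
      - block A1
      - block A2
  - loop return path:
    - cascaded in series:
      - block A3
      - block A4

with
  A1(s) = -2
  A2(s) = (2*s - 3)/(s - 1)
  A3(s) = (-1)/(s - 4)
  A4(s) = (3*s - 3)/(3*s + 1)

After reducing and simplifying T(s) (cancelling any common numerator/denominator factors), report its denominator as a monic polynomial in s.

First reduce the diagram to T(s).

Step 1. reduce the series chain A1, A2; result (6 - 4*s)/(s - 1)
Step 2. reduce the series chain A3, A4; result (3 - 3*s)/(3*s^2 - 11*s - 4)
Step 3. apply the feedback formula to (A1*A2), (A3*A4); result (-12*s^3 + 62*s^2 - 50*s - 24)/(3*s^3 - 2*s^2 - 23*s + 22)
That last expression is T(s), already simplified. Scaling its denominator by 1/3 (the reciprocal of the leading coefficient) yields the monic denominator.

Answer: s^3 - 2*s^2/3 - 23*s/3 + 22/3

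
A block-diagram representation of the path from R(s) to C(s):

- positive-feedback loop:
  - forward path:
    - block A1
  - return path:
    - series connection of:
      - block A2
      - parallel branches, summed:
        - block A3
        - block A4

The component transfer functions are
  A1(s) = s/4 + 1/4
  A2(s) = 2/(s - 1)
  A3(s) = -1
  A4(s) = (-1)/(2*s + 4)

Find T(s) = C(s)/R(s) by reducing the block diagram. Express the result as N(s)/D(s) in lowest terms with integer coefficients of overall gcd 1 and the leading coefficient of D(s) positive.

[1] combine A3, A4 in parallel gives (-2*s - 5)/(2*s + 4)
[2] cascade A2, (A3+A4) gives (-2*s - 5)/(s^2 + s - 2)
[3] apply the feedback formula to A1, (A2*(A3+A4)), which is the overall transfer function T(s) = C(s)/R(s) in lowest terms

Therefore the answer is (s^3 + 2*s^2 - s - 2)/(6*s^2 + 11*s - 3).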